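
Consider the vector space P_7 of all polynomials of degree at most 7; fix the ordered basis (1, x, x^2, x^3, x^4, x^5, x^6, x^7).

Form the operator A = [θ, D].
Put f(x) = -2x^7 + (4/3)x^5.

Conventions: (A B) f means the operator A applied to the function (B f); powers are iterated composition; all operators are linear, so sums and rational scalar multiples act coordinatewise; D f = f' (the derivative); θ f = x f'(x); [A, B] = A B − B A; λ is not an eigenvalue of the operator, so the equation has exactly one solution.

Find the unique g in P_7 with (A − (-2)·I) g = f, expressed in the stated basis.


write g with unknown coordinates in the stated basis and equate coefficients in (A − (-2)·I) g = f
solving from the highest basis element down gives g = -x^7 - (7/2)x^6 - (59/6)x^5 - (295/12)x^4 - (295/6)x^3 - (295/4)x^2 - (295/4)x - 295/8
check: A g = 7x^6 + 21x^5 + (295/6)x^4 + (295/3)x^3 + (295/2)x^2 + (295/2)x + 295/4
so A g − (-2)·g = -2x^7 + (4/3)x^5 = f ✓

the image equals g(x) = -x^7 - (7/2)x^6 - (59/6)x^5 - (295/12)x^4 - (295/6)x^3 - (295/4)x^2 - (295/4)x - 295/8


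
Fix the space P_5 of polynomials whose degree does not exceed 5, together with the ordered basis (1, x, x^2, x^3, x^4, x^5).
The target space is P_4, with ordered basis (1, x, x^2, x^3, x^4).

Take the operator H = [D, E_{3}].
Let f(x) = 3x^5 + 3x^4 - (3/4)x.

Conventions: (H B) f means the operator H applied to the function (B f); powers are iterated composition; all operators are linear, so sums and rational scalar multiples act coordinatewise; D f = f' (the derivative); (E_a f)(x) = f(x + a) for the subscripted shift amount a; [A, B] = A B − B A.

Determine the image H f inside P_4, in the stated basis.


E_{3} f = 3x^5 + 48x^4 + 306x^3 + 972x^2 + (6153/4)x + 3879/4
D E_{3} f = 15x^4 + 192x^3 + 918x^2 + 1944x + 6153/4
D f = 15x^4 + 12x^3 - 3/4
E_{3} D f = 15x^4 + 192x^3 + 918x^2 + 1944x + 6153/4
[D, E_{3}] f = 0

the image equals g(x) = 0


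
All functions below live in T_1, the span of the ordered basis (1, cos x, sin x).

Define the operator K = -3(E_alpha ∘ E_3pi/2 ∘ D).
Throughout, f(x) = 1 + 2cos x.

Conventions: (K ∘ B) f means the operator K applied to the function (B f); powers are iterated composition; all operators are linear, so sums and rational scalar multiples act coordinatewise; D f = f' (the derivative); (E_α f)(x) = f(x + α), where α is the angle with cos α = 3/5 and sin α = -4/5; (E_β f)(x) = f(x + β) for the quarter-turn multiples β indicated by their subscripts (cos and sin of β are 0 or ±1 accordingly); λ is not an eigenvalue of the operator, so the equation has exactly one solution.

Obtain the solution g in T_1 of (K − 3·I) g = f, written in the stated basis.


g(x) = -1/3 - (1/3)cos x + (1/6)sin x

write g with unknown coordinates in the stated basis and equate coefficients in (K − 3·I) g = f
solving from the highest basis element down gives g = -1/3 - (1/3)cos x + (1/6)sin x
check: K g = cos x + (1/2)sin x
so K g − 3·g = 1 + 2cos x = f ✓


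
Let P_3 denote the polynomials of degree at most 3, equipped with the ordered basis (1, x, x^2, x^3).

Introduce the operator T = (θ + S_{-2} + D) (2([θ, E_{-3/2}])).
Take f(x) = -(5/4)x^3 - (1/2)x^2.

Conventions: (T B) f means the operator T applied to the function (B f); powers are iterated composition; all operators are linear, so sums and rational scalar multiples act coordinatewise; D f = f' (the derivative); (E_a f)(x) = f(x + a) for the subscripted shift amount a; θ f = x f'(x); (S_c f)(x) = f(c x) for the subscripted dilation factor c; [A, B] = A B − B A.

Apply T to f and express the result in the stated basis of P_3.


E_{-3/2} f = -(5/4)x^3 + (41/8)x^2 - (111/16)x + 99/32
θ E_{-3/2} f = -(15/4)x^3 + (41/4)x^2 - (111/16)x
θ f = -(15/4)x^3 - x^2
E_{-3/2} θ f = -(15/4)x^3 + (127/8)x^2 - (357/16)x + 333/32
[θ, E_{-3/2}] f = -(45/8)x^2 + (123/8)x - 333/32
(2([θ, E_{-3/2}])) f = -(45/4)x^2 + (123/4)x - 333/16
θ (2([θ, E_{-3/2}])) f = -(45/2)x^2 + (123/4)x
S_{-2} (2([θ, E_{-3/2}])) f = -45x^2 - (123/2)x - 333/16
D (2([θ, E_{-3/2}])) f = -(45/2)x + 123/4
(θ + S_{-2} + D) (2([θ, E_{-3/2}])) f = -(135/2)x^2 - (213/4)x + 159/16

g(x) = -(135/2)x^2 - (213/4)x + 159/16


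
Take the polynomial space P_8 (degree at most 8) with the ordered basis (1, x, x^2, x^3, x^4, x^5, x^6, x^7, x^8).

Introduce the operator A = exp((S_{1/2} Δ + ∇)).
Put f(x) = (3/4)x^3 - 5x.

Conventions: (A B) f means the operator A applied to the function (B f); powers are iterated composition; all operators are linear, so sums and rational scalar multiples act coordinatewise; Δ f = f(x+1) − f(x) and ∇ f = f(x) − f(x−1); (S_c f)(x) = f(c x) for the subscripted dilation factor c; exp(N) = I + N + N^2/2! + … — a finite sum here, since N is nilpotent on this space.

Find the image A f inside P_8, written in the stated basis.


g(x) = (3/4)x^3 + (45/16)x^2 - (61/32)x - 109/16

order-1 term: (45/16)x^2 - (9/8)x - 17/2
order-2 term: (135/32)x - 9/8
order-3 term: 45/16
the series for exp((S_{1/2} Δ + ∇)) f terminates at order 3
exp((S_{1/2} Δ + ∇)) f = (3/4)x^3 + (45/16)x^2 - (61/32)x - 109/16


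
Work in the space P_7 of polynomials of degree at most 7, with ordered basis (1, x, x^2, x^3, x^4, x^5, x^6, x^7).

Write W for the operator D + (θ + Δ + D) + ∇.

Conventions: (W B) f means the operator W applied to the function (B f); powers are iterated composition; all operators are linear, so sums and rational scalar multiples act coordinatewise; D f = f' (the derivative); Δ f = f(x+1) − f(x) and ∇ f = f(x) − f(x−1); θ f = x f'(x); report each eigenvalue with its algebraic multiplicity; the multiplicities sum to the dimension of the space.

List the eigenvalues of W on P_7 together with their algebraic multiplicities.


λ = 0 (multiplicity 1), λ = 1 (multiplicity 1), λ = 2 (multiplicity 1), λ = 3 (multiplicity 1), λ = 4 (multiplicity 1), λ = 5 (multiplicity 1), λ = 6 (multiplicity 1), λ = 7 (multiplicity 1)

image of 1: 0
image of x: x + 4
image of x^2: 2x^2 + 8x
image of x^3: 3x^3 + 12x^2 + 2
image of x^4: 4x^4 + 16x^3 + 8x
image of x^5: 5x^5 + 20x^4 + 20x^2 + 2
image of x^6: 6x^6 + 24x^5 + 40x^3 + 12x
image of x^7: 7x^7 + 28x^6 + 70x^4 + 42x^2 + 2
the matrix is upper triangular; its diagonal is (0, 1, 2, 3, 4, 5, 6, 7)
for a triangular matrix the eigenvalues are the diagonal entries, with algebraic multiplicity their repetition count


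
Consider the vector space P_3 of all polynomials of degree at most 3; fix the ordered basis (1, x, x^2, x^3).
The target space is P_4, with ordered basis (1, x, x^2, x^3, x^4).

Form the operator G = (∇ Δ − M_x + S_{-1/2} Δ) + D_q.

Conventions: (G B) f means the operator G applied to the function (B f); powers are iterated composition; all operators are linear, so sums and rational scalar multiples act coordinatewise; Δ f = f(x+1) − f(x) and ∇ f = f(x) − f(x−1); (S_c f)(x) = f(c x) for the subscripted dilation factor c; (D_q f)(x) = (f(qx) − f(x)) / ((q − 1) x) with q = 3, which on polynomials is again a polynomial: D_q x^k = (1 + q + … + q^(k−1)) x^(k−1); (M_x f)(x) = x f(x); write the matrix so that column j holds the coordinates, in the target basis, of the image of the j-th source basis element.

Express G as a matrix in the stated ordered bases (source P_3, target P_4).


the matrix is [[0, 2, 3, 1]; [-1, 0, 3, 9/2]; [0, -1, 0, 55/4]; [0, 0, -1, 0]; [0, 0, 0, -1]] (rows listed top to bottom)

image of 1: -x
image of x: -x^2 + 2
image of x^2: -x^3 + 3x + 3
image of x^3: -x^4 + (55/4)x^2 + (9/2)x + 1
each image's coordinates form column j of the matrix


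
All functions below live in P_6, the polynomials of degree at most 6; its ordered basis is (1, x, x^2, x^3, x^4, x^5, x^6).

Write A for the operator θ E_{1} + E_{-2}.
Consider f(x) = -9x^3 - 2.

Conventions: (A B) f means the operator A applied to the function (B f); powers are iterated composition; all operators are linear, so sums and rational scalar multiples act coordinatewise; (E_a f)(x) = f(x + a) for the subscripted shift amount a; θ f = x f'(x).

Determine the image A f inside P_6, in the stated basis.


the result is g(x) = -36x^3 - 135x + 70

E_{1} f = -9x^3 - 27x^2 - 27x - 11
θ E_{1} f = -27x^3 - 54x^2 - 27x
E_{-2} f = -9x^3 + 54x^2 - 108x + 70
(θ E_{1} + E_{-2}) f = -36x^3 - 135x + 70


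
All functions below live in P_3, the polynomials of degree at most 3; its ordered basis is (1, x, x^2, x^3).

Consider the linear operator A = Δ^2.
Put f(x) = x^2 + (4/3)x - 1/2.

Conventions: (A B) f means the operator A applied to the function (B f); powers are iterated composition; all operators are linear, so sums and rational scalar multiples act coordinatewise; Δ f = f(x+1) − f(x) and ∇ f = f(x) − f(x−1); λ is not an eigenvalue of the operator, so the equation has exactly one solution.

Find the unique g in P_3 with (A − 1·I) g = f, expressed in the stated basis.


write g with unknown coordinates in the stated basis and equate coefficients in (A − 1·I) g = f
solving from the highest basis element down gives g = -x^2 - (4/3)x - 3/2
check: A g = -2
so A g − 1·g = x^2 + (4/3)x - 1/2 = f ✓

g(x) = -x^2 - (4/3)x - 3/2


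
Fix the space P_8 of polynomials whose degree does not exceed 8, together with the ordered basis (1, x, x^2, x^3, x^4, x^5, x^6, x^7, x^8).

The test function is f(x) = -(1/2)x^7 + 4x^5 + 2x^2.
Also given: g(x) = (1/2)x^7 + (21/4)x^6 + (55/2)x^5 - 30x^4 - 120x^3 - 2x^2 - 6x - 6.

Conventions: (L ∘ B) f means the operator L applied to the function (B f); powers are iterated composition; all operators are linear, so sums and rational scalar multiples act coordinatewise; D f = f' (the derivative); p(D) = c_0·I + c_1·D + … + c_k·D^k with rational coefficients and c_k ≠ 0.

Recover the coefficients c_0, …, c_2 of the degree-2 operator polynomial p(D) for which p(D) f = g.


D^0 f = -(1/2)x^7 + 4x^5 + 2x^2
D^1 f = -(7/2)x^6 + 20x^4 + 4x
D^2 f = -21x^5 + 80x^3 + 4
matching coefficients of g against c_0 f + c_1 Df + … from the top degree down determines the c_i
solution: c_0 = -1, c_1 = -3/2, c_2 = -3/2

p(D) = -I − (3/2)·D − (3/2)·D^2, i.e. c_0 = -1, c_1 = -3/2, c_2 = -3/2


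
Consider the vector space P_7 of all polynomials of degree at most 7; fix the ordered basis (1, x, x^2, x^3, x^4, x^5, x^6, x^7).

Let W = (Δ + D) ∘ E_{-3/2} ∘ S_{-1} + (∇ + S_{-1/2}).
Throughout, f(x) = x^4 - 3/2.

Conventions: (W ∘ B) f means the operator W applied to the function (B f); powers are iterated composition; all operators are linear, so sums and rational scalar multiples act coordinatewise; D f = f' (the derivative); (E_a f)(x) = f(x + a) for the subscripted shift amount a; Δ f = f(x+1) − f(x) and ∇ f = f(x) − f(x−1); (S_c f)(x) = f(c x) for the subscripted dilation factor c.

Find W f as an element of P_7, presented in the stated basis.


the result is g(x) = (1/16)x^4 + 12x^3 - 36x^2 + 44x - 21

S_{-1} f = x^4 - 3/2
E_{-3/2} S_{-1} f = x^4 - 6x^3 + (27/2)x^2 - (27/2)x + 57/16
Δ (E_{-3/2} ∘ S_{-1}) f = 4x^3 - 12x^2 + 13x - 5
D (E_{-3/2} ∘ S_{-1}) f = 4x^3 - 18x^2 + 27x - 27/2
(Δ + D) (E_{-3/2} ∘ S_{-1}) f = 8x^3 - 30x^2 + 40x - 37/2
∇ f = 4x^3 - 6x^2 + 4x - 1
S_{-1/2} f = (1/16)x^4 - 3/2
(∇ + S_{-1/2}) f = (1/16)x^4 + 4x^3 - 6x^2 + 4x - 5/2
((Δ + D) ∘ E_{-3/2} ∘ S_{-1} + (∇ + S_{-1/2})) f = (1/16)x^4 + 12x^3 - 36x^2 + 44x - 21


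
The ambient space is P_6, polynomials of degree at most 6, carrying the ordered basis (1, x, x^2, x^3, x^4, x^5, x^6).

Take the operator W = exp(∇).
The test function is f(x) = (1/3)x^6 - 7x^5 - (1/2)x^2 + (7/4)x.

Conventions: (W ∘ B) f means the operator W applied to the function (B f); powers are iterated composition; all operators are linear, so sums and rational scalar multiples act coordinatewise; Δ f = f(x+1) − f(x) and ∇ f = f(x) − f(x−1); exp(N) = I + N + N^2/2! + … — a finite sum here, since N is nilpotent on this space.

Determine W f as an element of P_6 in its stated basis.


g(x) = (1/3)x^6 - 5x^5 - 35x^4 - (20/3)x^3 + (149/2)x^2 - (121/4)x - 61/4

order-1 term: 2x^5 - 40x^4 + (230/3)x^3 - 75x^2 + 36x - 61/12
order-2 term: 5x^4 - 90x^3 + 245x^2 - 275x + 689/6
order-3 term: (20/3)x^3 - 100x^2 + 260x - 205
order-4 term: 5x^2 - 55x + 275/3
order-5 term: 2x - 12
order-6 term: 1/3
the series for exp(∇) f terminates at order 6
exp(∇) f = (1/3)x^6 - 5x^5 - 35x^4 - (20/3)x^3 + (149/2)x^2 - (121/4)x - 61/4


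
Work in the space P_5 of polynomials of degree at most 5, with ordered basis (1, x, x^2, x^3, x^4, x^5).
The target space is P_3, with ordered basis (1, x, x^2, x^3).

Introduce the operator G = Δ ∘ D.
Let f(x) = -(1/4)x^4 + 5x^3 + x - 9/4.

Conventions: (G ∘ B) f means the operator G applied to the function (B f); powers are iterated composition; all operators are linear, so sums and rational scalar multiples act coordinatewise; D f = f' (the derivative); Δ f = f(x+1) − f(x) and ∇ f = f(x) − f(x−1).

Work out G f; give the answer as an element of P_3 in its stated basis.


g(x) = -3x^2 + 27x + 14

D f = -x^3 + 15x^2 + 1
Δ D f = -3x^2 + 27x + 14


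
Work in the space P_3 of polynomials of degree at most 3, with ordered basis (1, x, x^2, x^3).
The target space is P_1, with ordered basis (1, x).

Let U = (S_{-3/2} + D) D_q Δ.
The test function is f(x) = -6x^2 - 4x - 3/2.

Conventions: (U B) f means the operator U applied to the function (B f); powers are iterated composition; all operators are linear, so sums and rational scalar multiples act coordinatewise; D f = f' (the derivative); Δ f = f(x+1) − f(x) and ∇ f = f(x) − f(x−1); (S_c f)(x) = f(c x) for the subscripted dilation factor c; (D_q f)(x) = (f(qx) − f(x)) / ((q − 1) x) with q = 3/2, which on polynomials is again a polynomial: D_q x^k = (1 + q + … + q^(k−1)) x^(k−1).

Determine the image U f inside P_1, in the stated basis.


Δ f = -12x - 10
D_q Δ f = -12
S_{-3/2} (D_q Δ) f = -12
D (D_q Δ) f = 0
(S_{-3/2} + D) (D_q Δ) f = -12

g(x) = -12


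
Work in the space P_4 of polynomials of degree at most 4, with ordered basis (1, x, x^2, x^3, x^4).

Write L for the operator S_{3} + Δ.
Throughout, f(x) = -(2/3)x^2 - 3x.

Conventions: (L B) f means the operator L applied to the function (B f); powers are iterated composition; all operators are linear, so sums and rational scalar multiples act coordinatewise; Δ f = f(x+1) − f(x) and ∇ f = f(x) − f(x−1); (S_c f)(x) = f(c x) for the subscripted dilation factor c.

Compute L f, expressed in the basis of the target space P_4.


S_{3} f = -6x^2 - 9x
Δ f = -(4/3)x - 11/3
(S_{3} + Δ) f = -6x^2 - (31/3)x - 11/3

g(x) = -6x^2 - (31/3)x - 11/3


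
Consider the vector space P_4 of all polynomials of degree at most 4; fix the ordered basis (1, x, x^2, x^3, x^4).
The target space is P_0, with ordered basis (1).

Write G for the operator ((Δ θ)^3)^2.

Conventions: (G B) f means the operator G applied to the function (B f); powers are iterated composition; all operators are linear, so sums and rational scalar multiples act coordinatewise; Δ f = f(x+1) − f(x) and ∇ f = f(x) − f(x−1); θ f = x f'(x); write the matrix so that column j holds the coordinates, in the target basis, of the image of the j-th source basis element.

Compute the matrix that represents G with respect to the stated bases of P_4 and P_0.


image of 1: 0
image of x: 0
image of x^2: 0
image of x^3: 0
image of x^4: 0
each image's coordinates form column j of the matrix

the matrix is [[0, 0, 0, 0, 0]] (rows listed top to bottom)


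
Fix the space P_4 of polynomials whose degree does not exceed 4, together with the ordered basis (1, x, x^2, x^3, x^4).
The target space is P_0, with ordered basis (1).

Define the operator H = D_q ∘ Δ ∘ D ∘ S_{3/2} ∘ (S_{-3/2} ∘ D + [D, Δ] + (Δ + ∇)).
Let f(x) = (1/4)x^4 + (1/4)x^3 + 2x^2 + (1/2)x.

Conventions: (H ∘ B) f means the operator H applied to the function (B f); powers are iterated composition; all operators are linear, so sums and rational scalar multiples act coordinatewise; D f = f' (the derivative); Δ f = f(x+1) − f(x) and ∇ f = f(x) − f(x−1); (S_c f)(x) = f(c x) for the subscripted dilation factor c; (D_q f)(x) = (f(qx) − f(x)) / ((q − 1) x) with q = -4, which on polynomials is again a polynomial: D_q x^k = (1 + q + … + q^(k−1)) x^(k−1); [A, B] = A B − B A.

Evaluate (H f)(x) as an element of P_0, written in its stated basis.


g(x) = -891/32

D f = x^3 + (3/4)x^2 + 4x + 1/2
S_{-3/2} D f = -(27/8)x^3 + (27/16)x^2 - 6x + 1/2
Δ f = x^3 + (9/4)x^2 + (23/4)x + 3
D Δ f = 3x^2 + (9/2)x + 23/4
D f = x^3 + (3/4)x^2 + 4x + 1/2
Δ D f = 3x^2 + (9/2)x + 23/4
[D, Δ] f = 0
Δ f = x^3 + (9/4)x^2 + (23/4)x + 3
∇ f = x^3 - (3/4)x^2 + (17/4)x - 3/2
(Δ + ∇) f = 2x^3 + (3/2)x^2 + 10x + 3/2
(S_{-3/2} ∘ D + [D, Δ] + (Δ + ∇)) f = -(11/8)x^3 + (51/16)x^2 + 4x + 2
S_{3/2} (S_{-3/2} ∘ D + [D, Δ] + (Δ + ∇)) f = -(297/64)x^3 + (459/64)x^2 + 6x + 2
D S_{3/2} (S_{-3/2} ∘ D + [D, Δ] + (Δ + ∇)) f = -(891/64)x^2 + (459/32)x + 6
Δ D S_{3/2} (S_{-3/2} ∘ D + [D, Δ] + (Δ + ∇)) f = -(891/32)x + 27/64
D_q (Δ ∘ D ∘ S_{3/2}) (S_{-3/2} ∘ D + [D, Δ] + (Δ + ∇)) f = -891/32


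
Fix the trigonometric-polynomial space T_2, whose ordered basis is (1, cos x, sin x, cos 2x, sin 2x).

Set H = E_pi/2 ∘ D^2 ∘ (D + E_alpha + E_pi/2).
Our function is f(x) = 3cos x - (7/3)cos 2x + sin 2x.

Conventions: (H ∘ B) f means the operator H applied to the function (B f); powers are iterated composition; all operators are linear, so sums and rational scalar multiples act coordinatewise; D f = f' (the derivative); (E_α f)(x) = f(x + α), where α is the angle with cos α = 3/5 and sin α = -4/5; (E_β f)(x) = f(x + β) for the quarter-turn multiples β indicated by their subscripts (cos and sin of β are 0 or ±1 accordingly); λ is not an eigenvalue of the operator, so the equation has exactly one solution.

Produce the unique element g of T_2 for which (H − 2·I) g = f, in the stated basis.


write g with unknown coordinates in the stated basis and equate coefficients in (H − 2·I) g = f
solving from the highest basis element down gives g = -(12/5)cos x - (9/5)sin x + (467/2550)cos 2x - (631/2550)sin 2x
check: H g = -(9/5)cos x - (18/5)sin x - (836/425)cos 2x + (644/1275)sin 2x
so H g − 2·g = 3cos x - (7/3)cos 2x + sin 2x = f ✓

g(x) = -(12/5)cos x - (9/5)sin x + (467/2550)cos 2x - (631/2550)sin 2x


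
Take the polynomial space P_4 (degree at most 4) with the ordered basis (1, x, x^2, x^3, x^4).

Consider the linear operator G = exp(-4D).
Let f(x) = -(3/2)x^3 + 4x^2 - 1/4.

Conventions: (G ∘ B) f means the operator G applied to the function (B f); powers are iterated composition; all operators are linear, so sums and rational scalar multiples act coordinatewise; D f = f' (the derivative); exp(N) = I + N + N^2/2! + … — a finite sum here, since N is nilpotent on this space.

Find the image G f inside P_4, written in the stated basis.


g(x) = -(3/2)x^3 + 22x^2 - 104x + 639/4

order-1 term: 18x^2 - 32x
order-2 term: -72x + 64
order-3 term: 96
the series for exp(-4D) f terminates at order 3
exp(-4D) f = -(3/2)x^3 + 22x^2 - 104x + 639/4


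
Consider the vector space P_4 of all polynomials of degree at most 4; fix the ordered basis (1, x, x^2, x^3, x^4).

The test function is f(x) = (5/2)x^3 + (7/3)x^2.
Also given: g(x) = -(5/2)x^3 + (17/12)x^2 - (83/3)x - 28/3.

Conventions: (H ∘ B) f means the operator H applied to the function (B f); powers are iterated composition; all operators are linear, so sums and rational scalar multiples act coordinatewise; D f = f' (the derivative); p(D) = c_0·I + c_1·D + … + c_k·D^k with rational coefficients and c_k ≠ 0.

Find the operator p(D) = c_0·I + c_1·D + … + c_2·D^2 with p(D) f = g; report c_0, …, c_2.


p(D) = -I + (1/2)·D − 2·D^2, i.e. c_0 = -1, c_1 = 1/2, c_2 = -2

D^0 f = (5/2)x^3 + (7/3)x^2
D^1 f = (15/2)x^2 + (14/3)x
D^2 f = 15x + 14/3
matching coefficients of g against c_0 f + c_1 Df + … from the top degree down determines the c_i
solution: c_0 = -1, c_1 = 1/2, c_2 = -2


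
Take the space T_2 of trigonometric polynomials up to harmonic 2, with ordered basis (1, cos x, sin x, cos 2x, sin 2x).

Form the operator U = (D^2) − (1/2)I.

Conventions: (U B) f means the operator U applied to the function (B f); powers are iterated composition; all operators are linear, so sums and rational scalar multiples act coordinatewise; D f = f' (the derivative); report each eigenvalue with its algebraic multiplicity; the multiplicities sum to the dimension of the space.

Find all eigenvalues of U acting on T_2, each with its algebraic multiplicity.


λ = -9/2 (multiplicity 2), λ = -3/2 (multiplicity 2), λ = -1/2 (multiplicity 1)

image of 1: -1/2
image of cos x: -(3/2)cos x
image of sin x: -(3/2)sin x
image of cos 2x: -(9/2)cos 2x
image of sin 2x: -(9/2)sin 2x
the matrix is diagonal; its diagonal is (-1/2, -3/2, -3/2, -9/2, -9/2)
for a triangular matrix the eigenvalues are the diagonal entries, with algebraic multiplicity their repetition count


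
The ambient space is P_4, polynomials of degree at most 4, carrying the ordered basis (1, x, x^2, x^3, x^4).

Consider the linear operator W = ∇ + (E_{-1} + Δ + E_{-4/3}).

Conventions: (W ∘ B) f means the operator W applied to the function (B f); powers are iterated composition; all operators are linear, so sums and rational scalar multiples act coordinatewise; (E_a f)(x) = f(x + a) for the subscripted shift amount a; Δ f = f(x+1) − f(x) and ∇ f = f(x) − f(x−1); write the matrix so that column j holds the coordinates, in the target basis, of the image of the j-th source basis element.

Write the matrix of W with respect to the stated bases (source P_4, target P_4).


the matrix is [[2, -1/3, 25/9, -37/27, 337/81]; [0, 2, -2/3, 25/3, -148/27]; [0, 0, 2, -1, 50/3]; [0, 0, 0, 2, -4/3]; [0, 0, 0, 0, 2]] (rows listed top to bottom)

image of 1: 2
image of x: 2x - 1/3
image of x^2: 2x^2 - (2/3)x + 25/9
image of x^3: 2x^3 - x^2 + (25/3)x - 37/27
image of x^4: 2x^4 - (4/3)x^3 + (50/3)x^2 - (148/27)x + 337/81
each image's coordinates form column j of the matrix


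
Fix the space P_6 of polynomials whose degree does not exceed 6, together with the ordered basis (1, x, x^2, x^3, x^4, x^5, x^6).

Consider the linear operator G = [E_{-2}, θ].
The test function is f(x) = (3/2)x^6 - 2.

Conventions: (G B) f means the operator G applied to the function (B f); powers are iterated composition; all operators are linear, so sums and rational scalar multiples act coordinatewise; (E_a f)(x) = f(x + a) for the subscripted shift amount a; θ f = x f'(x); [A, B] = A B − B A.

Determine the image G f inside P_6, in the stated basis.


θ f = 9x^6
E_{-2} θ f = 9x^6 - 108x^5 + 540x^4 - 1440x^3 + 2160x^2 - 1728x + 576
E_{-2} f = (3/2)x^6 - 18x^5 + 90x^4 - 240x^3 + 360x^2 - 288x + 94
θ E_{-2} f = 9x^6 - 90x^5 + 360x^4 - 720x^3 + 720x^2 - 288x
[E_{-2}, θ] f = -18x^5 + 180x^4 - 720x^3 + 1440x^2 - 1440x + 576

g(x) = -18x^5 + 180x^4 - 720x^3 + 1440x^2 - 1440x + 576


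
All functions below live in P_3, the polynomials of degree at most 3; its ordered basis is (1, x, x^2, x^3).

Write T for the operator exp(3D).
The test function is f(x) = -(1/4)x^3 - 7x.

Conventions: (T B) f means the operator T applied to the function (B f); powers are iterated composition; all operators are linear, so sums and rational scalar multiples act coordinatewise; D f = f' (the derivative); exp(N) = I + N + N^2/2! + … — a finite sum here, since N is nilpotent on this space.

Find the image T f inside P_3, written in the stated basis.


order-1 term: -(9/4)x^2 - 21
order-2 term: -(27/4)x
order-3 term: -27/4
the series for exp(3D) f terminates at order 3
exp(3D) f = -(1/4)x^3 - (9/4)x^2 - (55/4)x - 111/4

the result is g(x) = -(1/4)x^3 - (9/4)x^2 - (55/4)x - 111/4


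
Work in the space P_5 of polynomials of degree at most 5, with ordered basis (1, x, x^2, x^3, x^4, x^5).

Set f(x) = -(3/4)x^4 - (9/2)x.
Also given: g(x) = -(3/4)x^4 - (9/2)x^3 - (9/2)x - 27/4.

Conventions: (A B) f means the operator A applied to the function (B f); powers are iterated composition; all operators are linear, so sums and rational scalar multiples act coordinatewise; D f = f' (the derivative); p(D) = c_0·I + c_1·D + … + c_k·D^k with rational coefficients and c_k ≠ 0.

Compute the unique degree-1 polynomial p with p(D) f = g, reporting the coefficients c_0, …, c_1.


c_0 = 1, c_1 = 3/2

D^0 f = -(3/4)x^4 - (9/2)x
D^1 f = -3x^3 - 9/2
matching coefficients of g against c_0 f + c_1 Df + … from the top degree down determines the c_i
solution: c_0 = 1, c_1 = 3/2


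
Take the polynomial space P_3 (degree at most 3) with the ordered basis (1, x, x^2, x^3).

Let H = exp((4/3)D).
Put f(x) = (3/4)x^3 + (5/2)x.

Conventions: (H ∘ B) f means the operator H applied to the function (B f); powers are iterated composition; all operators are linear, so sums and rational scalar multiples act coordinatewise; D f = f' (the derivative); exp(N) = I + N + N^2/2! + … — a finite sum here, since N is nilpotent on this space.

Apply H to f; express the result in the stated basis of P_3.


order-1 term: 3x^2 + 10/3
order-2 term: 4x
order-3 term: 16/9
the series for exp((4/3)D) f terminates at order 3
exp((4/3)D) f = (3/4)x^3 + 3x^2 + (13/2)x + 46/9

the result is g(x) = (3/4)x^3 + 3x^2 + (13/2)x + 46/9


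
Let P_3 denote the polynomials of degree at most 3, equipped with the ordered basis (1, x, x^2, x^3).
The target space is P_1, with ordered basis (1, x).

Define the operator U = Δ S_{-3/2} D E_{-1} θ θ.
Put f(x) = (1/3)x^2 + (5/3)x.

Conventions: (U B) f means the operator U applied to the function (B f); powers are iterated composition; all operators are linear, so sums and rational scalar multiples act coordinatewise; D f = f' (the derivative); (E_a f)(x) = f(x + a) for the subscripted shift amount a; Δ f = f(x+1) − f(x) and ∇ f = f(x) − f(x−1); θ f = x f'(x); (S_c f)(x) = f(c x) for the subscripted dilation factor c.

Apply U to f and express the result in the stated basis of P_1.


the image equals g(x) = -4

θ f = (2/3)x^2 + (5/3)x
θ θ f = (4/3)x^2 + (5/3)x
E_{-1} (θ θ) f = (4/3)x^2 - x - 1/3
D E_{-1} (θ θ) f = (8/3)x - 1
S_{-3/2} (D E_{-1}) (θ θ) f = -4x - 1
Δ S_{-3/2} (D E_{-1}) (θ θ) f = -4


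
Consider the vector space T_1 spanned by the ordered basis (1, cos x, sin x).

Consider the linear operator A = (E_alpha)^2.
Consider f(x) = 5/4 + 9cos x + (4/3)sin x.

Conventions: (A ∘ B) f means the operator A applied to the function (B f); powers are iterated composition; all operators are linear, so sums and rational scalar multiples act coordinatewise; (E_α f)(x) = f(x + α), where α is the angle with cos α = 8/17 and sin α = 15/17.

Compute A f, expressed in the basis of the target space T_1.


the result is g(x) = 5/4 - (1129/289)cos x - (7124/867)sin x

E_alpha f = 5/4 + (92/17)cos x - (373/51)sin x
E_alpha E_alpha f = 5/4 - (1129/289)cos x - (7124/867)sin x


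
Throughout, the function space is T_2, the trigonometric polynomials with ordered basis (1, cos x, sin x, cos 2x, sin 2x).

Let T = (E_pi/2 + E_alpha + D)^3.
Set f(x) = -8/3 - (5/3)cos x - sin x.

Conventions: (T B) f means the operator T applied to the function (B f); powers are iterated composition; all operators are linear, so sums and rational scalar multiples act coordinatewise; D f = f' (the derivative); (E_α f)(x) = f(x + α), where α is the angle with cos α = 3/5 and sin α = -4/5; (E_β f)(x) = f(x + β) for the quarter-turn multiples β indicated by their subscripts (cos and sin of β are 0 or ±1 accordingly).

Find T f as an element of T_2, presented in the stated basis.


the image equals g(x) = -64/3 + (549/125)cos x + (207/125)sin x

E_pi/2 f = -8/3 - cos x + (5/3)sin x
E_alpha f = -8/3 - (1/5)cos x - (29/15)sin x
D f = -cos x + (5/3)sin x
(E_pi/2 + E_alpha + D) f = -16/3 - (11/5)cos x + (7/5)sin x
E_pi/2 (E_pi/2 + E_alpha + D) f = -16/3 + (7/5)cos x + (11/5)sin x
E_alpha (E_pi/2 + E_alpha + D) f = -16/3 - (61/25)cos x - (23/25)sin x
D (E_pi/2 + E_alpha + D) f = (7/5)cos x + (11/5)sin x
(E_pi/2 + E_alpha + D) (E_pi/2 + E_alpha + D) f = -32/3 + (9/25)cos x + (87/25)sin x
E_pi/2 (E_pi/2 + E_alpha + D) (E_pi/2 + E_alpha + D) f = -32/3 + (87/25)cos x - (9/25)sin x
E_alpha (E_pi/2 + E_alpha + D) (E_pi/2 + E_alpha + D) f = -32/3 - (321/125)cos x + (297/125)sin x
D (E_pi/2 + E_alpha + D) (E_pi/2 + E_alpha + D) f = (87/25)cos x - (9/25)sin x
(E_pi/2 + E_alpha + D) (E_pi/2 + E_alpha + D) (E_pi/2 + E_alpha + D) f = -64/3 + (549/125)cos x + (207/125)sin x


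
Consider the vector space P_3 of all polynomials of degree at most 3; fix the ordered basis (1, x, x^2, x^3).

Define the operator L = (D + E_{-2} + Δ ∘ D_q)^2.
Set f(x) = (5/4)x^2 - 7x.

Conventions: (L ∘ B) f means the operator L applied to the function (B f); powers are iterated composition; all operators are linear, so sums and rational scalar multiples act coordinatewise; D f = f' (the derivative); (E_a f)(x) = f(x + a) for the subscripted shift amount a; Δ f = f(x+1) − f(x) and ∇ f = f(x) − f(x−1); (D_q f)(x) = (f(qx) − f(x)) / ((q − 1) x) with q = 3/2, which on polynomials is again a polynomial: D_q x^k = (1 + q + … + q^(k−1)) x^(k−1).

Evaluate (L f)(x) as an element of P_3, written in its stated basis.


D f = (5/2)x - 7
E_{-2} f = (5/4)x^2 - 12x + 19
D_q f = (25/8)x - 7
Δ D_q f = 25/8
(D + E_{-2} + Δ ∘ D_q) f = (5/4)x^2 - (19/2)x + 121/8
D (D + E_{-2} + Δ ∘ D_q) f = (5/2)x - 19/2
E_{-2} (D + E_{-2} + Δ ∘ D_q) f = (5/4)x^2 - (29/2)x + 313/8
D_q (D + E_{-2} + Δ ∘ D_q) f = (25/8)x - 19/2
Δ D_q (D + E_{-2} + Δ ∘ D_q) f = 25/8
(D + E_{-2} + Δ ∘ D_q) (D + E_{-2} + Δ ∘ D_q) f = (5/4)x^2 - 12x + 131/4

the image equals g(x) = (5/4)x^2 - 12x + 131/4


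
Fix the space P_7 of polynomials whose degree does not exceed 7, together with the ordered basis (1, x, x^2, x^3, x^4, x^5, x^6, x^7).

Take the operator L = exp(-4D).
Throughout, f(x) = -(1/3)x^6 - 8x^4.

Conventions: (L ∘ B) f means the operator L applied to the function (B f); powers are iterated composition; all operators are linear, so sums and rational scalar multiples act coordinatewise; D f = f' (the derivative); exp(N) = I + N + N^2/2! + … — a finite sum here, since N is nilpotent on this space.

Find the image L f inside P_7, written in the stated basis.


g(x) = -(1/3)x^6 + 8x^5 - 88x^4 + (1664/3)x^3 - 2048x^2 + 4096x - 10240/3

order-1 term: 8x^5 + 128x^3
order-2 term: -80x^4 - 768x^2
order-3 term: (1280/3)x^3 + 2048x
order-4 term: -1280x^2 - 2048
order-5 term: 2048x
order-6 term: -4096/3
the series for exp(-4D) f terminates at order 6
exp(-4D) f = -(1/3)x^6 + 8x^5 - 88x^4 + (1664/3)x^3 - 2048x^2 + 4096x - 10240/3


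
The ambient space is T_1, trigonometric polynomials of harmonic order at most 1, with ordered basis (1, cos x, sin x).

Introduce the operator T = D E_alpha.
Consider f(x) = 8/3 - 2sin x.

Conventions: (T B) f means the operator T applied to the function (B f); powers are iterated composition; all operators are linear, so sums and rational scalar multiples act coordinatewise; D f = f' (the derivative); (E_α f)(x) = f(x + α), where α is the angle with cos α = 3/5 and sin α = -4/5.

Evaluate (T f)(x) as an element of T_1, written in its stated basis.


E_alpha f = 8/3 + (8/5)cos x - (6/5)sin x
D E_alpha f = -(6/5)cos x - (8/5)sin x

the image equals g(x) = -(6/5)cos x - (8/5)sin x


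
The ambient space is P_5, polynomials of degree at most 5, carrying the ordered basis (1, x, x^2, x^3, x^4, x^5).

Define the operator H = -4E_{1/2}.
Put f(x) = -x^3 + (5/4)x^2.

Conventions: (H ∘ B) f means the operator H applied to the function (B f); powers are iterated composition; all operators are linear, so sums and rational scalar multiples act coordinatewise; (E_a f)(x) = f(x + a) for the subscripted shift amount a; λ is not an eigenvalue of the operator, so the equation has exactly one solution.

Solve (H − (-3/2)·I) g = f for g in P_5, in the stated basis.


the image equals g(x) = (2/5)x^3 - (73/50)x^2 + (232/125)x - 613/625

write g with unknown coordinates in the stated basis and equate coefficients in (H − (-3/2)·I) g = f
solving from the highest basis element down gives g = (2/5)x^3 - (73/50)x^2 + (232/125)x - 613/625
check: H g = -(8/5)x^3 + (86/25)x^2 - (348/125)x + 1839/1250
so H g − (-3/2)·g = -x^3 + (5/4)x^2 = f ✓


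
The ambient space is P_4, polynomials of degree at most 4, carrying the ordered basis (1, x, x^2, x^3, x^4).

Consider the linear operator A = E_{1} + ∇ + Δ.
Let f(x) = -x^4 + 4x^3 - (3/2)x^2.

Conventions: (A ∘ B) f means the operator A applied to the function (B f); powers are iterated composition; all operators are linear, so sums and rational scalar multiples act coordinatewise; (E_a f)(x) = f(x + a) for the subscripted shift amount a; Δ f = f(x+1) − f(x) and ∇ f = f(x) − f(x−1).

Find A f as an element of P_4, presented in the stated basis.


E_{1} f = -x^4 + (9/2)x^2 + 5x + 3/2
∇ f = -4x^3 + 18x^2 - 19x + 13/2
Δ f = -4x^3 + 6x^2 + 5x + 3/2
(E_{1} + ∇ + Δ) f = -x^4 - 8x^3 + (57/2)x^2 - 9x + 19/2

g(x) = -x^4 - 8x^3 + (57/2)x^2 - 9x + 19/2


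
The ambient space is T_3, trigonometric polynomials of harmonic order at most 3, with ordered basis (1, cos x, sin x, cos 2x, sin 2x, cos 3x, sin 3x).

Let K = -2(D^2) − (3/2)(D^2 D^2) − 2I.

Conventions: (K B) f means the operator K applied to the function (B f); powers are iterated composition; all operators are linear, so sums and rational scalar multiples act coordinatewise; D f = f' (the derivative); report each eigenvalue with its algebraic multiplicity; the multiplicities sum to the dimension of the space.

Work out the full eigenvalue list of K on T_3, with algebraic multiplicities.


λ = -211/2 (multiplicity 2), λ = -18 (multiplicity 2), λ = -2 (multiplicity 1), λ = -3/2 (multiplicity 2)

image of 1: -2
image of cos x: -(3/2)cos x
image of sin x: -(3/2)sin x
image of cos 2x: -18cos 2x
image of sin 2x: -18sin 2x
image of cos 3x: -(211/2)cos 3x
image of sin 3x: -(211/2)sin 3x
the matrix is diagonal; its diagonal is (-2, -3/2, -3/2, -18, -18, -211/2, -211/2)
for a triangular matrix the eigenvalues are the diagonal entries, with algebraic multiplicity their repetition count


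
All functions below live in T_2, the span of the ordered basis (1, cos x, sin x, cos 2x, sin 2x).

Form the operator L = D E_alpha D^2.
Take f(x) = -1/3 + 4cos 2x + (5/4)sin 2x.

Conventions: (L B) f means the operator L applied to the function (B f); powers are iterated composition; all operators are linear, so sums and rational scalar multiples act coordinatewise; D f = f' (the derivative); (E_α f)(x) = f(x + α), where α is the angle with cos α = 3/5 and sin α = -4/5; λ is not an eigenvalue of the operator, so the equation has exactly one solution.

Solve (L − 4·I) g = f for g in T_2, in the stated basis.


g(x) = 1/12 - (619/1768)cos 2x - (141/3536)sin 2x

write g with unknown coordinates in the stated basis and equate coefficients in (L − 4·I) g = f
solving from the highest basis element down gives g = 1/12 - (619/1768)cos 2x - (141/3536)sin 2x
check: L g = (1149/442)cos 2x + (241/221)sin 2x
so L g − 4·g = -1/3 + 4cos 2x + (5/4)sin 2x = f ✓


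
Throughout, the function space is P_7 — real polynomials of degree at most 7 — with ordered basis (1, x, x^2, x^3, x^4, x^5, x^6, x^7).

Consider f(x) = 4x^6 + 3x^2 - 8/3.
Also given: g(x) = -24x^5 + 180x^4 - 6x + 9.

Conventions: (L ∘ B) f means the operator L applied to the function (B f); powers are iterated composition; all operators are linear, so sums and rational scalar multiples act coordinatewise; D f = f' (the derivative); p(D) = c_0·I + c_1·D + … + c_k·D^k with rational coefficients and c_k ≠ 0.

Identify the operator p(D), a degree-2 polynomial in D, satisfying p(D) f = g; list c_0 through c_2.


p(D) = -D + (3/2)·D^2, i.e. c_0 = 0, c_1 = -1, c_2 = 3/2

D^0 f = 4x^6 + 3x^2 - 8/3
D^1 f = 24x^5 + 6x
D^2 f = 120x^4 + 6
matching coefficients of g against c_0 f + c_1 Df + … from the top degree down determines the c_i
solution: c_0 = 0, c_1 = -1, c_2 = 3/2


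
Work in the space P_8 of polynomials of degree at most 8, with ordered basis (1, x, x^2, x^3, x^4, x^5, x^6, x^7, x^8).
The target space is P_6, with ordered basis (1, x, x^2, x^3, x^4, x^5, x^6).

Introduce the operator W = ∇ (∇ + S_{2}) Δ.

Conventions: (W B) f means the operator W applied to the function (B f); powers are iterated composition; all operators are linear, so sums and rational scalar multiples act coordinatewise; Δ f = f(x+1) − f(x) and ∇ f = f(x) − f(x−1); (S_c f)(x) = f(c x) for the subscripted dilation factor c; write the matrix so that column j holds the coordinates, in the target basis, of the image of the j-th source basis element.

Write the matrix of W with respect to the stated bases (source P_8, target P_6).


image of 1: 0
image of x: 0
image of x^2: 4
image of x^3: 24x
image of x^4: 96x^2 - 24x + 4
image of x^5: 320x^3 - 180x^2 + 100x
image of x^6: 960x^4 - 840x^3 + 780x^2 - 180x + 4
image of x^7: 2688x^5 - 3150x^4 + 4060x^3 - 1890x^2 + 476x
image of x^8: 7168x^6 - 10416x^5 + 17080x^4 - 11760x^3 + 5488x^2 - 1008x + 4
each image's coordinates form column j of the matrix

the matrix is [[0, 0, 4, 0, 4, 0, 4, 0, 4]; [0, 0, 0, 24, -24, 100, -180, 476, -1008]; [0, 0, 0, 0, 96, -180, 780, -1890, 5488]; [0, 0, 0, 0, 0, 320, -840, 4060, -11760]; [0, 0, 0, 0, 0, 0, 960, -3150, 17080]; [0, 0, 0, 0, 0, 0, 0, 2688, -10416]; [0, 0, 0, 0, 0, 0, 0, 0, 7168]] (rows listed top to bottom)


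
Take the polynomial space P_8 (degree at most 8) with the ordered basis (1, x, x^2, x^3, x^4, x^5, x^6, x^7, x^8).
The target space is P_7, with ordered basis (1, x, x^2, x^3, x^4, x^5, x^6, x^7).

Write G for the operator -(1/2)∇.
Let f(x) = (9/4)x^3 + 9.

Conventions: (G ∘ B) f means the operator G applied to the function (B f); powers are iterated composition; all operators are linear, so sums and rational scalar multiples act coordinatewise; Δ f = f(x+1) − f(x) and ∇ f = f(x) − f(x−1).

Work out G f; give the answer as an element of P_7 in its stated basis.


the result is g(x) = -(27/8)x^2 + (27/8)x - 9/8

∇ f = (27/4)x^2 - (27/4)x + 9/4
(-(1/2)∇) f = -(27/8)x^2 + (27/8)x - 9/8


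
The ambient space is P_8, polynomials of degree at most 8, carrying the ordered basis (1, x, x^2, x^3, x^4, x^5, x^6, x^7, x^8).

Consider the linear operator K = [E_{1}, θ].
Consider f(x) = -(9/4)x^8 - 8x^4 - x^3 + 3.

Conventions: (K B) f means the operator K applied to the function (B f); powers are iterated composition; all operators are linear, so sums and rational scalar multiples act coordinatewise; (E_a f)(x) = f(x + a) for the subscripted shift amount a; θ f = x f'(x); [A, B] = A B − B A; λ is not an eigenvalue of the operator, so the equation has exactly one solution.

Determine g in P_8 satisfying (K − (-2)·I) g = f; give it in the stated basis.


the image equals g(x) = -(9/8)x^8 + (9/2)x^7 + (63/4)x^6 - (189/4)x^5 - (1607/8)x^4 + (975/4)x^3 + (7473/8)x^2 - (2295/8)x - 11095/16

write g with unknown coordinates in the stated basis and equate coefficients in (K − (-2)·I) g = f
solving from the highest basis element down gives g = -(9/8)x^8 + (9/2)x^7 + (63/4)x^6 - (189/4)x^5 - (1607/8)x^4 + (975/4)x^3 + (7473/8)x^2 - (2295/8)x - 11095/16
check: K g = -9x^7 - (63/2)x^6 + (189/2)x^5 + (1575/4)x^4 - (977/2)x^3 - (7473/4)x^2 + (2295/4)x + 11119/8
so K g − (-2)·g = -(9/4)x^8 - 8x^4 - x^3 + 3 = f ✓


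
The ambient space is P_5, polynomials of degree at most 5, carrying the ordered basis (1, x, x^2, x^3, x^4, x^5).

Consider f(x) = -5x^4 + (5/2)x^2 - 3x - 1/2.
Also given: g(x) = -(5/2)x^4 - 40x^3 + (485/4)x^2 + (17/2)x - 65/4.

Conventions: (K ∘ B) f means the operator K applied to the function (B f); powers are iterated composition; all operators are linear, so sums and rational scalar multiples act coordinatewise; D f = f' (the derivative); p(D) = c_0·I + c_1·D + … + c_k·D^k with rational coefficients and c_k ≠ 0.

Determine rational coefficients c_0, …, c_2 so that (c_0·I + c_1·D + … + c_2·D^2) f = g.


p(D) = (1/2)·I + 2·D − 2·D^2, i.e. c_0 = 1/2, c_1 = 2, c_2 = -2

D^0 f = -5x^4 + (5/2)x^2 - 3x - 1/2
D^1 f = -20x^3 + 5x - 3
D^2 f = -60x^2 + 5
matching coefficients of g against c_0 f + c_1 Df + … from the top degree down determines the c_i
solution: c_0 = 1/2, c_1 = 2, c_2 = -2
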